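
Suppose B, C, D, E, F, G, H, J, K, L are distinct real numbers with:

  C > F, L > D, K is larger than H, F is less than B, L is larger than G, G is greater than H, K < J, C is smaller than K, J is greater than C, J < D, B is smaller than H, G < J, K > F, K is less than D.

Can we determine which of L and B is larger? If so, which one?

L

B < H < G < J < D < L, by transitivity through H, G, J, D.
So L is larger.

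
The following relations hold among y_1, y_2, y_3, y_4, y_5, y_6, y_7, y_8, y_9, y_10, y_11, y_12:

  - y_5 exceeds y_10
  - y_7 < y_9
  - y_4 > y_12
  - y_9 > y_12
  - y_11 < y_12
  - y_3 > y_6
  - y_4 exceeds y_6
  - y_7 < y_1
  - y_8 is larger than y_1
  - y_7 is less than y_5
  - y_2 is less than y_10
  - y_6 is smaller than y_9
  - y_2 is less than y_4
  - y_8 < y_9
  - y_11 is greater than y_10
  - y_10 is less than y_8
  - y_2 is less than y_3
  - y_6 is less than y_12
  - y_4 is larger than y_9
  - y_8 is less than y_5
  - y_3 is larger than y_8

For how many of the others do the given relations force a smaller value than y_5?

5

From y_5 the given relations immediately reach y_10, y_7, y_8.
From those, y_2, y_1 — 5 in total.
Nothing else is reachable below y_5; 5 in all.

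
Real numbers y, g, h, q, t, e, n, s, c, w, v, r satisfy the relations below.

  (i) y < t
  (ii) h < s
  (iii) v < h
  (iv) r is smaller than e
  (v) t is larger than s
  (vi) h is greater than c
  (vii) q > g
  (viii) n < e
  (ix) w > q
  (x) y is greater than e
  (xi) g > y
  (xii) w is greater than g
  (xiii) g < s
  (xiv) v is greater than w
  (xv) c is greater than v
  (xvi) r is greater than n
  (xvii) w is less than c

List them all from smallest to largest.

n < r < e < y < g < q < w < v < c < h < s < t

The consecutive links are each given: n < r; r < e; e < y; y < g; g < q; q < w; w < v; v < c; c < h; h < s; s < t.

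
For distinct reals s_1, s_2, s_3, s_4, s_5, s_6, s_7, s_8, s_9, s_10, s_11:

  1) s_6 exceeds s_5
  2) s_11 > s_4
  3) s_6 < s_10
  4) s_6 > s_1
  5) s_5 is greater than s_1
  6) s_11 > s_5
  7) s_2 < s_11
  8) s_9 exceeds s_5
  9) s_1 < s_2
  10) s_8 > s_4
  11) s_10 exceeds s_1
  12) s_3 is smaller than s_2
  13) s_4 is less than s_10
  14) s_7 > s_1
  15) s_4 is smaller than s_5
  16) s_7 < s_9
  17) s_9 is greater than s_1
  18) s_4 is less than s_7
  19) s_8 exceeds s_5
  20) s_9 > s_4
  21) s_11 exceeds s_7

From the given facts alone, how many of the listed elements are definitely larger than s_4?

7

Directly above s_4: s_5, s_7, s_9, s_8, s_11, s_10.
One step further: s_6 (7 so far).
Nothing else is reachable above s_4; 7 in all.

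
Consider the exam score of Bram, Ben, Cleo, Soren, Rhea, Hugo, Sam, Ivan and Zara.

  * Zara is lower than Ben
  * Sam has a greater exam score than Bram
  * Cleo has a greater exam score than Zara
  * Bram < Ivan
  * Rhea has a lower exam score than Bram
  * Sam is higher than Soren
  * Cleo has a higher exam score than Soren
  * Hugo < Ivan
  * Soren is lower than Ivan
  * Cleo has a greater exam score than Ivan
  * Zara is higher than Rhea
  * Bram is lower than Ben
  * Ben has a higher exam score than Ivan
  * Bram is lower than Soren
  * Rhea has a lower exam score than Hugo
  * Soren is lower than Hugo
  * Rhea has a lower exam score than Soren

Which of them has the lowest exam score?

Rhea

Chaining upward from Rhea: directly above it, Bram, Soren, Hugo, Zara; then Ivan, Ben, Cleo, Sam.
That covers every other element, and nothing is given below Rhea, so Rhea is the lowest exam score.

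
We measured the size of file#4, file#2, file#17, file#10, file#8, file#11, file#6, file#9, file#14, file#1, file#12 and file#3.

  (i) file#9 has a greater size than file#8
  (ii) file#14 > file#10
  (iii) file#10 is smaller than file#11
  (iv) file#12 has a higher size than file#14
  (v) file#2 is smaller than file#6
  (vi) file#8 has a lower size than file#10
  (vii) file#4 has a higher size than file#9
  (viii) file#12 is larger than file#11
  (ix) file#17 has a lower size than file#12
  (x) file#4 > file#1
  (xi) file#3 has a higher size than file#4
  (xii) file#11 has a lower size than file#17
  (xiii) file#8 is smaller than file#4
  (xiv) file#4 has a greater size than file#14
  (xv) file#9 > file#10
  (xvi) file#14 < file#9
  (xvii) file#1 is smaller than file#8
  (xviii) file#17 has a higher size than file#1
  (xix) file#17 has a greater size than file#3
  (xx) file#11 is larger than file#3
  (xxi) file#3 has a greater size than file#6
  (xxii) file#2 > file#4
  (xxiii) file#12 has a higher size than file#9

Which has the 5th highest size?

file#6

The consecutive relations fix a unique order: file#1 < file#8 < file#10 < file#14 < file#9 < file#4 < file#2 < file#6 < file#3 < file#11 < file#17 < file#12.
Counting 5 from the largest end gives file#6.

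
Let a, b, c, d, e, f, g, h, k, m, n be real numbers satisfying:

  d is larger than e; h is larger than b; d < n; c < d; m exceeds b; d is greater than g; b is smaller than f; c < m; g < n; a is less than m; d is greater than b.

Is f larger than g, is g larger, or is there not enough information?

Following every chain through g: above g we get d, n.
f is not reached, and no chain runs the other way from f to g.
So the given relations leave the order of g and f undetermined.

undetermined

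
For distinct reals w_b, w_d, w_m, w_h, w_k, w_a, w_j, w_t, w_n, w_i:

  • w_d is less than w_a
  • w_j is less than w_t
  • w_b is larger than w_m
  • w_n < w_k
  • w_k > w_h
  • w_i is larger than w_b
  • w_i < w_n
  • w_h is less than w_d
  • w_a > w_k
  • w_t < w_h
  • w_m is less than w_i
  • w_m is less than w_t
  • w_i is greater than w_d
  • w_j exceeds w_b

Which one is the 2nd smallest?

w_b

Piecing the relations together gives one ordering: w_m < w_b < w_j < w_t < w_h < w_d < w_i < w_n < w_k < w_a.
Counting 2 from the smallest end gives w_b.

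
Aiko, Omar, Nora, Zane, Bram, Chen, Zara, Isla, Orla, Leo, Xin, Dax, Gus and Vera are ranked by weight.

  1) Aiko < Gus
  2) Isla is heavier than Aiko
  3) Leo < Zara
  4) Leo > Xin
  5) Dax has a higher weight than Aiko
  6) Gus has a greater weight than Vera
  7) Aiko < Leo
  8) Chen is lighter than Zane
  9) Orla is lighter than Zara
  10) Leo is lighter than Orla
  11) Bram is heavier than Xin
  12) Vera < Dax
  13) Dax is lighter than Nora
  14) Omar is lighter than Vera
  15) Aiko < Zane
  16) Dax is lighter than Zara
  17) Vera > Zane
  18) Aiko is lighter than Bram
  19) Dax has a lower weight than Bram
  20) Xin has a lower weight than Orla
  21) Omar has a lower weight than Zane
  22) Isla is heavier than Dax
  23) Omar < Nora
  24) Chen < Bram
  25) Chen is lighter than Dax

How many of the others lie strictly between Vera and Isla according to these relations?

The relations place Vera below Isla. An element lies strictly between them when it is forced above Vera and also forced below Isla.
Above Vera: {Dax, Zara, Nora, Bram, Gus}. Below Isla: {Chen, Aiko, Omar, Zane, Dax}.
Intersection: {Dax} — 1.

1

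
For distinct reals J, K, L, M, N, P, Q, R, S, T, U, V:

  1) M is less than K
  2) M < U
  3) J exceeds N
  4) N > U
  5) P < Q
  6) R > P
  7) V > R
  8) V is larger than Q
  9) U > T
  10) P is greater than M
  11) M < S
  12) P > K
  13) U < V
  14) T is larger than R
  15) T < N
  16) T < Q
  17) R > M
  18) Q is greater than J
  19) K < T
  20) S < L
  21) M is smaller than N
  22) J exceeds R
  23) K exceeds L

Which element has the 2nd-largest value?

Piecing the relations together gives one ordering: M < S < L < K < P < R < T < U < N < J < Q < V.
Counting 2 from the largest end gives Q.

Q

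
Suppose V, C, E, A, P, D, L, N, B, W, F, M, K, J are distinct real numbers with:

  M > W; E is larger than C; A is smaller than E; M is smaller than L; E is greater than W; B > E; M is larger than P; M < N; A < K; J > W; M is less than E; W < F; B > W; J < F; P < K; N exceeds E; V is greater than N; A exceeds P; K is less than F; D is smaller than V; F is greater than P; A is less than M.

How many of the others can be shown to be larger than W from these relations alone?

The elements the relations force above W are J, M, F, E, L, B, N, V — no chain reaches any other.
That is 8.

8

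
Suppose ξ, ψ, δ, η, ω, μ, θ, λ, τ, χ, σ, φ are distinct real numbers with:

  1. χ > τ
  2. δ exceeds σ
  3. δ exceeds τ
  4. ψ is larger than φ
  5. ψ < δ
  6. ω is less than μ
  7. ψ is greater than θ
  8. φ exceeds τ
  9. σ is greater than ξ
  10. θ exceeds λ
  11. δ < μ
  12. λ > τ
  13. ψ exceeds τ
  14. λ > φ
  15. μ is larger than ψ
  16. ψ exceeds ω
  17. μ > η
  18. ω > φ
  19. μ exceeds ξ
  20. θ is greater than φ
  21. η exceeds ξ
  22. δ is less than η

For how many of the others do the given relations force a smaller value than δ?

Directly below δ: τ, σ, ψ.
One step further: ξ, φ, ω, θ (7 so far).
One step further: λ (8 so far).
No other element is forced below δ by the given relations, so the count is 8.

8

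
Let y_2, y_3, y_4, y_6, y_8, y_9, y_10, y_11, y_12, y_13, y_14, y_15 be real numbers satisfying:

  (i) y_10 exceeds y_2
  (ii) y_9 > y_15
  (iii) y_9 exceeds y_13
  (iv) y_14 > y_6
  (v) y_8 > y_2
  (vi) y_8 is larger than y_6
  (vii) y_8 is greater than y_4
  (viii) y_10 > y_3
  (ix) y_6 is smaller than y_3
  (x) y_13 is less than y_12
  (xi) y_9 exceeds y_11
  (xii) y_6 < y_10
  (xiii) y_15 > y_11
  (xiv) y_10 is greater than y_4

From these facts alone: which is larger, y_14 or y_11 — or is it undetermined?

Following every chain through y_11: above y_11 we get y_15, y_9.
y_14 is not reached, and no chain runs the other way from y_14 to y_11.
So the given relations leave the order of y_11 and y_14 undetermined.

undetermined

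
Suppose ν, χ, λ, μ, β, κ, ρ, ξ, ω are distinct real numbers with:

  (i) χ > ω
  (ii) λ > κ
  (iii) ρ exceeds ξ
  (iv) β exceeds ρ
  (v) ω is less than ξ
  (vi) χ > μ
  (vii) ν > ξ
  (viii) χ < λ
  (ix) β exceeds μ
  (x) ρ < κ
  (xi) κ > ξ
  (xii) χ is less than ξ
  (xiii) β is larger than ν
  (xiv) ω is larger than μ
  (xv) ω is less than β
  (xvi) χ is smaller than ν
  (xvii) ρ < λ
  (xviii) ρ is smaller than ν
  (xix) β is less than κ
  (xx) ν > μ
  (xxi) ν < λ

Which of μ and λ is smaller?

The relevant relations are μ < ω; ω < χ; χ < ξ; ξ < ρ; ρ < ν; ν < β; β < κ; κ < λ.
Together: μ < ω < χ < ξ < ρ < ν < β < κ < λ.
So μ < λ; μ is the smaller of the two.

μ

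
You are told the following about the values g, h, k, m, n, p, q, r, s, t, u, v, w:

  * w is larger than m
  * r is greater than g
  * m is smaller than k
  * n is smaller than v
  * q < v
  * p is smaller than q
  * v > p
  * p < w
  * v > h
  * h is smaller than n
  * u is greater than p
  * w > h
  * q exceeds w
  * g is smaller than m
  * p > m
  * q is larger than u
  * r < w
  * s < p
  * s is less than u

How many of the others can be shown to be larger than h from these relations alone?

4

From h the given relations immediately reach n, w, v.
From those, q — 4 in total.
Nothing else is reachable above h; 4 in all.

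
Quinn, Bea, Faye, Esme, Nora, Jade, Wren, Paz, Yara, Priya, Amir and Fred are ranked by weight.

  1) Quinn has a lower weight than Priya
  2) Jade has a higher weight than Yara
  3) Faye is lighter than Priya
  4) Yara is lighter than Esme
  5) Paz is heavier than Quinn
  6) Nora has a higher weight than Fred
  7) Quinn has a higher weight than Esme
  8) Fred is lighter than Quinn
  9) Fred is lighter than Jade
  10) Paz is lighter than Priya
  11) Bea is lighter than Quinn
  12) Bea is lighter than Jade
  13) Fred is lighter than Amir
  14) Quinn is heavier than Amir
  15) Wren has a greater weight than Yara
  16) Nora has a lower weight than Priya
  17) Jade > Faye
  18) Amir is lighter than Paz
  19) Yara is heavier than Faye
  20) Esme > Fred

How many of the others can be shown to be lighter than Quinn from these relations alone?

From Quinn the given relations immediately reach Bea, Fred, Amir, Esme.
From those, Yara — 5 in total.
From those, Faye — 6 in total.
No other element is forced below Quinn by the given relations, so the count is 6.

6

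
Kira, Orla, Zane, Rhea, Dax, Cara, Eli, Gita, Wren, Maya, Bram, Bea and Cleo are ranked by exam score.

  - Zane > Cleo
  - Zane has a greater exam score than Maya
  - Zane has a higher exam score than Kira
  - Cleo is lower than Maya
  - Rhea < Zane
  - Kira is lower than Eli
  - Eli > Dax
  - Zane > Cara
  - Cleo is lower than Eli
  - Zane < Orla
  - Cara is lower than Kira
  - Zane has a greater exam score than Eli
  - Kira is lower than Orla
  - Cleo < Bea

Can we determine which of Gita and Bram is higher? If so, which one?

undetermined

Following every chain through Gita: nothing is chained to Gita.
Bram is not reached, and no chain runs the other way from Bram to Gita.
So the given relations leave the order of Gita and Bram undetermined.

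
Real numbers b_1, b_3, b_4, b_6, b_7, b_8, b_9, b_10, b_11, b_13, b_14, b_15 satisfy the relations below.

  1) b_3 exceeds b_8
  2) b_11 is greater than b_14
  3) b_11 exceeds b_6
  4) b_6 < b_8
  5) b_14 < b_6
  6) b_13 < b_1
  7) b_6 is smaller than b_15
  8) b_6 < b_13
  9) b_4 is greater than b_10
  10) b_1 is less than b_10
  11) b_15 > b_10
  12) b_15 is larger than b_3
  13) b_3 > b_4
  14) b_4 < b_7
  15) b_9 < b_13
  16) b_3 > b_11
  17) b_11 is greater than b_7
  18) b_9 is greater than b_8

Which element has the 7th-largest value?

b_1

The consecutive relations fix a unique order: b_14 < b_6 < b_8 < b_9 < b_13 < b_1 < b_10 < b_4 < b_7 < b_11 < b_3 < b_15.
Counting 7 from the largest end gives b_1.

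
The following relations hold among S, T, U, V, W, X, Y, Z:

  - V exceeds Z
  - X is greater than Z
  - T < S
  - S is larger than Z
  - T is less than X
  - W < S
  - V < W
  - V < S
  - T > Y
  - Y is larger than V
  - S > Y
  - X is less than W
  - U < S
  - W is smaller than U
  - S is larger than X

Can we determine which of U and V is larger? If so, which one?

Link the given pairs in sequence: V < Y; Y < T; T < X; X < W; W < U.
Chaining these gives V < Y < T < X < W < U.
So U is larger.

U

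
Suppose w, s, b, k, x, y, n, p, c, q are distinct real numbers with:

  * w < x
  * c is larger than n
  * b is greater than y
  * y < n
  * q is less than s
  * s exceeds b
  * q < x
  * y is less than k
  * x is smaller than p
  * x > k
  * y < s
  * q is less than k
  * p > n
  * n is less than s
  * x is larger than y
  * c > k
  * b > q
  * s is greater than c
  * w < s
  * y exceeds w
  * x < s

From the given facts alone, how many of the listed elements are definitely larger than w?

Directly above w: y, x, s.
One step further: k, n, p, b (7 so far).
One step further: c (8 so far).
Nothing else is reachable above w; 8 in all.

8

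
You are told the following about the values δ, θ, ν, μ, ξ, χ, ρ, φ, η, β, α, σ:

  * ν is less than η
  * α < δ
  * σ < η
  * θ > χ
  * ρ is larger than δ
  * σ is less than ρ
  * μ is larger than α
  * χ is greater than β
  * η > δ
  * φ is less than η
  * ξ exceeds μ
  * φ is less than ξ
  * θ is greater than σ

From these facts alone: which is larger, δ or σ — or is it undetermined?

undetermined

Following every chain through σ: above σ we get ρ, θ, η.
δ is not reached, and no chain runs the other way from δ to σ.
So the given relations leave the order of σ and δ undetermined.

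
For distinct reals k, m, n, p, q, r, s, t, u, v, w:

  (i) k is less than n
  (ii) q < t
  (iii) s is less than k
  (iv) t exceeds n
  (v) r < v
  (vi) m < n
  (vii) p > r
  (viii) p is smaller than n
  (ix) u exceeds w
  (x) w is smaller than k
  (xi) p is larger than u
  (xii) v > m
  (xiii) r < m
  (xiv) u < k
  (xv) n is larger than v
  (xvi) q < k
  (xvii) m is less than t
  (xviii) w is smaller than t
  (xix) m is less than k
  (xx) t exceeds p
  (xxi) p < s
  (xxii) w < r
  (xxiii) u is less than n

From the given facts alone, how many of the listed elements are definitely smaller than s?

The elements the relations force below s are w, r, u, p — no chain reaches any other.
That is 4.

4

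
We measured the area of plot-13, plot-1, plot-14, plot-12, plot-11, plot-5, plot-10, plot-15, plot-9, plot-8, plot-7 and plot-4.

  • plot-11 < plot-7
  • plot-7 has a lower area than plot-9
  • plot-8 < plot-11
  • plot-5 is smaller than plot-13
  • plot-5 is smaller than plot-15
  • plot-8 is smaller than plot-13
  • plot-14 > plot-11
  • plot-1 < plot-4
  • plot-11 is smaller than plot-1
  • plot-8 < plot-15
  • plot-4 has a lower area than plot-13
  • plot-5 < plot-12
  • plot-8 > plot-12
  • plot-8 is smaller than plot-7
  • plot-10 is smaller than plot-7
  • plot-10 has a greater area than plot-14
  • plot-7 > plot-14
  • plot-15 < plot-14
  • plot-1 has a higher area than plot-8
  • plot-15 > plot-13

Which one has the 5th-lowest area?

The consecutive relations fix a unique order: plot-5 < plot-12 < plot-8 < plot-11 < plot-1 < plot-4 < plot-13 < plot-15 < plot-14 < plot-10 < plot-7 < plot-9.
Counting 5 from the smallest end gives plot-1.

plot-1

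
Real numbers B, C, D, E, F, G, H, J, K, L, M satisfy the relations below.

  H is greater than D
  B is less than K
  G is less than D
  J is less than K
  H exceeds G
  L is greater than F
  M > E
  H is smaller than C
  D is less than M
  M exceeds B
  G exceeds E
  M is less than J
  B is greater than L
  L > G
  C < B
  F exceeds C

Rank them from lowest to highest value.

Nothing is placed below E, so it is least; from there E < G; G < D; D < H; H < C; C < F; F < L; L < B; B < M; M < J; J < K, each given directly.

E < G < D < H < C < F < L < B < M < J < K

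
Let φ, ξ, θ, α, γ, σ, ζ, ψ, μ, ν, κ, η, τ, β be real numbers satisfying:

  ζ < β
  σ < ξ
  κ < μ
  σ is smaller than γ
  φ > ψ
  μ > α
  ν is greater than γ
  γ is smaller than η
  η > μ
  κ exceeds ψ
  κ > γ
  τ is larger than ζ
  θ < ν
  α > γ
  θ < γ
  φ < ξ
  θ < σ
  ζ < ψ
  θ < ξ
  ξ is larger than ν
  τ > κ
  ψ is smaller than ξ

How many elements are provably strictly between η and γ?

Chaining upward from γ reaches: ν, κ, τ, α, μ, ξ.
Chaining downward from η reaches: ζ, θ, σ, ψ, κ, α, μ.
Strictly between γ and η are those in both lists: κ, α, μ — 3 elements.

3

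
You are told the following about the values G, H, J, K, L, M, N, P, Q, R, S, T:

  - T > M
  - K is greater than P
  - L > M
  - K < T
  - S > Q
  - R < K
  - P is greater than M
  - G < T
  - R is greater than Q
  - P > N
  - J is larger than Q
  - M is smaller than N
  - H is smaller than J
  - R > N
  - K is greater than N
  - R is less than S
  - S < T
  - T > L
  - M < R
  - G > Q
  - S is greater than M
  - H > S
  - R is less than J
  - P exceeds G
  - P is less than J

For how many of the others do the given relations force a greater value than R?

From R the given relations immediately reach S, K, J.
From those, H, T — 5 in total.
No other element is forced above R by the given relations, so the count is 5.

5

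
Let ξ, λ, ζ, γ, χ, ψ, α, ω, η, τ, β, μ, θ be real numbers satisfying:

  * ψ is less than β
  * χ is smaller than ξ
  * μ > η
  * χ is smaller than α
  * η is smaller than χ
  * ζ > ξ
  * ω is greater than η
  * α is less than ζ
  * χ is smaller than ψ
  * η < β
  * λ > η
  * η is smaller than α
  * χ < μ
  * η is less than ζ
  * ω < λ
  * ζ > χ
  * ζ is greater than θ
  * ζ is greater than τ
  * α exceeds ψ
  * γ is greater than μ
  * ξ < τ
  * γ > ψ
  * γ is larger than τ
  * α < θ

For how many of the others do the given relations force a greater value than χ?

From χ the given relations immediately reach ξ, ψ, μ, α, ζ.
From those, τ, γ, β, θ — 9 in total.
Nothing else is reachable above χ; 9 in all.

9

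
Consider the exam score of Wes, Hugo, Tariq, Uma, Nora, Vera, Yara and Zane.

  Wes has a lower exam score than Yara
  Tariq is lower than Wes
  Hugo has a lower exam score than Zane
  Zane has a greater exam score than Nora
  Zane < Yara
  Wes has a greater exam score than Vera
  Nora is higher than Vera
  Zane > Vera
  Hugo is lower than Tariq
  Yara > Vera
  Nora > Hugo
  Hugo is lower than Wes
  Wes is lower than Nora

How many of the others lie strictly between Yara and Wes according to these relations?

2

Chaining upward from Wes reaches: Nora, Zane.
Chaining downward from Yara reaches: Hugo, Vera, Tariq, Nora, Zane.
Strictly between Wes and Yara are those in both lists: Nora, Zane — 2 elements.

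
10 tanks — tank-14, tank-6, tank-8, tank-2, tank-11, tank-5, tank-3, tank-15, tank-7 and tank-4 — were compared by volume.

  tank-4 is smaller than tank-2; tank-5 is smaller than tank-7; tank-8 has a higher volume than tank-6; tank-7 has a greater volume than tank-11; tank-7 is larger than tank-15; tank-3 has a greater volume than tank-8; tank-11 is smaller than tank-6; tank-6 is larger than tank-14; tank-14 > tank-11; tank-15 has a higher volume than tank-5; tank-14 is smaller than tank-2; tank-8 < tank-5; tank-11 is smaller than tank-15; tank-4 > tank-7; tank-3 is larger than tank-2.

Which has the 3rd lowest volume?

The consecutive relations fix a unique order: tank-11 < tank-14 < tank-6 < tank-8 < tank-5 < tank-15 < tank-7 < tank-4 < tank-2 < tank-3.
Counting 3 from the smallest end gives tank-6.

tank-6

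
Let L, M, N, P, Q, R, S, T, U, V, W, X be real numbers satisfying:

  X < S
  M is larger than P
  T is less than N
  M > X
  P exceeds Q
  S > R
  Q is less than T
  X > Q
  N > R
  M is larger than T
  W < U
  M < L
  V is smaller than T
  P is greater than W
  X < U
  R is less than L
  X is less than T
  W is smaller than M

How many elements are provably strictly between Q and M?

3

The relations place Q below M. An element lies strictly between them when it is forced above Q and also forced below M.
Above Q: {X, T, S, P, U, L, N}. Below M: {X, V, T, W, P}.
Intersection: {X, T, P} — 3.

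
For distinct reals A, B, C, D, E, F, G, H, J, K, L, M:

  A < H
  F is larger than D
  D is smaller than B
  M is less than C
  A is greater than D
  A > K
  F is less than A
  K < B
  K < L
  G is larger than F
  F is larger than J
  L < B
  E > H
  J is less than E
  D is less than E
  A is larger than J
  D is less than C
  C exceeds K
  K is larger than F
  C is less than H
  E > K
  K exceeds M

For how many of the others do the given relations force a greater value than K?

The elements the relations force above K are L, B, A, C, H, E — no chain reaches any other.
That is 6.

6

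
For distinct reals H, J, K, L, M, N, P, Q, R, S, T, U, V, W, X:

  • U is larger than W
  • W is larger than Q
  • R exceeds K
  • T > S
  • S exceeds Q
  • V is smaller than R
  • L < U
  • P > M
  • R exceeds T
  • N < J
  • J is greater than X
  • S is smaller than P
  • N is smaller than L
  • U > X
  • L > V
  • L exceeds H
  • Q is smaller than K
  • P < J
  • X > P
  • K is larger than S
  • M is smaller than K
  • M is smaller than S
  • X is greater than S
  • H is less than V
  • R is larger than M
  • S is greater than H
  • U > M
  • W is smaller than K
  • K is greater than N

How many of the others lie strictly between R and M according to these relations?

3

The relations place M below R. An element lies strictly between them when it is forced above M and also forced below R.
Above M: {S, P, X, T, J, K, U}. Below R: {Q, H, S, N, T, W, K, V}.
Intersection: {S, T, K} — 3.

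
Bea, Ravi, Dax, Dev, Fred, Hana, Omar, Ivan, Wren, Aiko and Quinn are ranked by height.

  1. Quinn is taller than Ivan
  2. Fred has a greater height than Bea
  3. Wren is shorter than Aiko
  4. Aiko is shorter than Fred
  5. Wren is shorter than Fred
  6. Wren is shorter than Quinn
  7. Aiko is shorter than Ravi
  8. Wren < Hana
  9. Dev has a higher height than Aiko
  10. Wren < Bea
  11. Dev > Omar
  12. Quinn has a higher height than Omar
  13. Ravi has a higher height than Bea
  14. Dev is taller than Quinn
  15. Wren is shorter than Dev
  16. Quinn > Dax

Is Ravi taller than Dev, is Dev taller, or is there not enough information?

Following every chain through Ravi: below Ravi we get Wren, Bea, Aiko.
Dev is not reached, and no chain runs the other way from Dev to Ravi.
So the given relations leave the order of Ravi and Dev undetermined.

undetermined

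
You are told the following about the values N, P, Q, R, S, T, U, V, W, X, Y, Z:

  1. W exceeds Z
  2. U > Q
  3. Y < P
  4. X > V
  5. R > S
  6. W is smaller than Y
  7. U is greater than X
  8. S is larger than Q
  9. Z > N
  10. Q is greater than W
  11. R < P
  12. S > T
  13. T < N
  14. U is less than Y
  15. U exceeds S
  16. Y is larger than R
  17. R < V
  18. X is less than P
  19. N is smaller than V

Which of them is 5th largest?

Piecing the relations together gives one ordering: T < N < Z < W < Q < S < R < V < X < U < Y < P.
Counting 5 from the largest end gives V.

V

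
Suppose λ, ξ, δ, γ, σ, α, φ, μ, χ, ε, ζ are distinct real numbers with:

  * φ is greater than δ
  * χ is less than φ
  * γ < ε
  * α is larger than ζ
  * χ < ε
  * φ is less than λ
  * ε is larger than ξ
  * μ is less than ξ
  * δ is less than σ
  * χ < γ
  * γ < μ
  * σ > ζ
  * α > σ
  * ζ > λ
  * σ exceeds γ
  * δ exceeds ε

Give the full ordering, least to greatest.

Each adjacent pair is fixed by a given relation: χ < γ; γ < μ; μ < ξ; ξ < ε; ε < δ; δ < φ; φ < λ; λ < ζ; ζ < σ; σ < α. Chaining them end to end gives the full order.

χ < γ < μ < ξ < ε < δ < φ < λ < ζ < σ < α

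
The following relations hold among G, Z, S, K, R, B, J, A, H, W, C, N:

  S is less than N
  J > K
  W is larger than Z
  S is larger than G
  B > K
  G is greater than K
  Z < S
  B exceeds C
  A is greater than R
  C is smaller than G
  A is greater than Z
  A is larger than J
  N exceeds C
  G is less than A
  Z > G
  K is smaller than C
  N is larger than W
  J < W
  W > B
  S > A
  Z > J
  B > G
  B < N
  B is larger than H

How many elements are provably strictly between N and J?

4

The relations place J below N. An element lies strictly between them when it is forced above J and also forced below N.
Above J: {Z, W, A, S}. Below N: {K, C, R, H, G, B, Z, W, A, S}.
Intersection: {Z, W, A, S} — 4.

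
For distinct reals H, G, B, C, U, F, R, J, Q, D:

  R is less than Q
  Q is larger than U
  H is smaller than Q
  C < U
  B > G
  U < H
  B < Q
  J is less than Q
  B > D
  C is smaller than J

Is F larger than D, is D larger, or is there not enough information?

undetermined

Following every chain through D: above D we get B, Q.
F is not reached, and no chain runs the other way from F to D.
So the given relations leave the order of D and F undetermined.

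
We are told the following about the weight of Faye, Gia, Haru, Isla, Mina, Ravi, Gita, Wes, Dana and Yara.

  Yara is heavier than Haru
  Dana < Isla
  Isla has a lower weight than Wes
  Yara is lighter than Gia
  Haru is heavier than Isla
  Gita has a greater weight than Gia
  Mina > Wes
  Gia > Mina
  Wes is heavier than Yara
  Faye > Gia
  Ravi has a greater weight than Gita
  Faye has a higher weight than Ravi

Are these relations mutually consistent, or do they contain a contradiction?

The single ordering Dana < Isla < Haru < Yara < Wes < Mina < Gia < Gita < Ravi < Faye satisfies every listed relation, so no contradiction arises.

consistent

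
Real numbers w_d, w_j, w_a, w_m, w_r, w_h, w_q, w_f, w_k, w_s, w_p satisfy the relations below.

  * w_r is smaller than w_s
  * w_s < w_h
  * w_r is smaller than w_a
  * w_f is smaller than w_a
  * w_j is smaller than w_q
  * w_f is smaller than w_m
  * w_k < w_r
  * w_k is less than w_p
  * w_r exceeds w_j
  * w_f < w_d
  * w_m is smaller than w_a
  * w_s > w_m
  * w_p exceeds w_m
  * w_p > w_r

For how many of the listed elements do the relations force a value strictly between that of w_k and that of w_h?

The relations place w_k below w_h. An element lies strictly between them when it is forced above w_k and also forced below w_h.
Above w_k: {w_r, w_s, w_p, w_a}. Below w_h: {w_f, w_m, w_j, w_r, w_s}.
Intersection: {w_r, w_s} — 2.

2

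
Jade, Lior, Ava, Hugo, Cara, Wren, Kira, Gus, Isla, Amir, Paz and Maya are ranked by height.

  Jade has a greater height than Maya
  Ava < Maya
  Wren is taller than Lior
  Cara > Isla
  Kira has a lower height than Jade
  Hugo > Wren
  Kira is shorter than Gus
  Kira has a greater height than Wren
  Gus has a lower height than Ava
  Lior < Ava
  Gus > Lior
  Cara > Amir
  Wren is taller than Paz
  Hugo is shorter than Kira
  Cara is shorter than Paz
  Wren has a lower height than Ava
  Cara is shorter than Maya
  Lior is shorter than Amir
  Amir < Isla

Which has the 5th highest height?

The consecutive relations fix a unique order: Lior < Amir < Isla < Cara < Paz < Wren < Hugo < Kira < Gus < Ava < Maya < Jade.
The 5th largest is Kira.

Kira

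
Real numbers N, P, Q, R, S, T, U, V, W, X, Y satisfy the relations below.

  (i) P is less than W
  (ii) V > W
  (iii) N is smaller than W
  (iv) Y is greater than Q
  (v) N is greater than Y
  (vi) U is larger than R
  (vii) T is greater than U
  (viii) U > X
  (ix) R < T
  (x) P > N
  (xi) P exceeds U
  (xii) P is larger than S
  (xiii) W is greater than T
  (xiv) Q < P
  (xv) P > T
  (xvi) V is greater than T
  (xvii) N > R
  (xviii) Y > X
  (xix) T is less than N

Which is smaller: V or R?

R

R < U and U < T give R < T.
Then T < N extends the chain to N.
Then N < P extends the chain to P.
With P < W: R < U < T < N < P < W.
Then W < V extends the chain to V.
So R < V; R is the smaller of the two.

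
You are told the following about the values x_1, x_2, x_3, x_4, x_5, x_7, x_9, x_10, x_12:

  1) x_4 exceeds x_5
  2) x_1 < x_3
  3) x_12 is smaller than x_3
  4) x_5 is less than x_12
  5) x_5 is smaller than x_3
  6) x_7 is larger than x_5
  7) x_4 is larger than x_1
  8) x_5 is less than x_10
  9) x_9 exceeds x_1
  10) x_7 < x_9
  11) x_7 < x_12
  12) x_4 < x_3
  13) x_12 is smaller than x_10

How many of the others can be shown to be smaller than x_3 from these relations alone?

From x_3 the given relations immediately reach x_5, x_1, x_4, x_12.
From those, x_7 — 5 in total.
No other element is forced below x_3 by the given relations, so the count is 5.

5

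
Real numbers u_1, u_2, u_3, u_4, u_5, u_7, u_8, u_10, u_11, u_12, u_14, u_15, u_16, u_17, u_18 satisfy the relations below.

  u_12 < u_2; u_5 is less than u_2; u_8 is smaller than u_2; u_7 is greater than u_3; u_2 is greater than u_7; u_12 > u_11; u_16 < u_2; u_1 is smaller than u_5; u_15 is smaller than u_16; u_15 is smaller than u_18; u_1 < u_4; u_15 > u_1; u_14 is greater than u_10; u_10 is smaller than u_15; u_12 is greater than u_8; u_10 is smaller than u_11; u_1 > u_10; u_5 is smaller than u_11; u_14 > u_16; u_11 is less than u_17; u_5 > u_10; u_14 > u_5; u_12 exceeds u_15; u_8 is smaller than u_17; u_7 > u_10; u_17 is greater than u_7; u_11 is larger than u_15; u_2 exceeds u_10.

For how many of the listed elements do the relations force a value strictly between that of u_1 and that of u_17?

The relations place u_1 below u_17. An element lies strictly between them when it is forced above u_1 and also forced below u_17.
Above u_1: {u_15, u_5, u_16, u_11, u_18, u_12, u_4, u_14, u_2}. Below u_17: {u_10, u_3, u_15, u_5, u_11, u_8, u_7}.
Intersection: {u_15, u_5, u_11} — 3.

3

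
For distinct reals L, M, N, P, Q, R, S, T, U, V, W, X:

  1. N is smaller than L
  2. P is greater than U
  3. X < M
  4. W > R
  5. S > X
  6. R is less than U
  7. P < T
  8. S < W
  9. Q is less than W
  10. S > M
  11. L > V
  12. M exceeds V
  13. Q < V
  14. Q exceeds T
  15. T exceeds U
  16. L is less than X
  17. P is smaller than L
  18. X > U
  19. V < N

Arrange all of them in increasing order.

The consecutive links are each given: R < U; U < P; P < T; T < Q; Q < V; V < N; N < L; L < X; X < M; M < S; S < W.

R < U < P < T < Q < V < N < L < X < M < S < W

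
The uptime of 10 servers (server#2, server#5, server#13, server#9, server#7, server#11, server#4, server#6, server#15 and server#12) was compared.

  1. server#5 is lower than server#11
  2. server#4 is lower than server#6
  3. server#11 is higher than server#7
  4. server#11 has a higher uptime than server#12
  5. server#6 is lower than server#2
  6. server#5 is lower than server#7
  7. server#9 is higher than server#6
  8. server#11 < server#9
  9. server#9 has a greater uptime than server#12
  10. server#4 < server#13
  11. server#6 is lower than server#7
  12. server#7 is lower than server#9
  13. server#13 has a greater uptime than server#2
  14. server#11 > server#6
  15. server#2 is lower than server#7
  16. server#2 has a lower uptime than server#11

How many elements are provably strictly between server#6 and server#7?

The relations place server#6 below server#7. An element lies strictly between them when it is forced above server#6 and also forced below server#7.
Above server#6: {server#2, server#13, server#11, server#9}. Below server#7: {server#4, server#2, server#5}.
Intersection: {server#2} — 1.

1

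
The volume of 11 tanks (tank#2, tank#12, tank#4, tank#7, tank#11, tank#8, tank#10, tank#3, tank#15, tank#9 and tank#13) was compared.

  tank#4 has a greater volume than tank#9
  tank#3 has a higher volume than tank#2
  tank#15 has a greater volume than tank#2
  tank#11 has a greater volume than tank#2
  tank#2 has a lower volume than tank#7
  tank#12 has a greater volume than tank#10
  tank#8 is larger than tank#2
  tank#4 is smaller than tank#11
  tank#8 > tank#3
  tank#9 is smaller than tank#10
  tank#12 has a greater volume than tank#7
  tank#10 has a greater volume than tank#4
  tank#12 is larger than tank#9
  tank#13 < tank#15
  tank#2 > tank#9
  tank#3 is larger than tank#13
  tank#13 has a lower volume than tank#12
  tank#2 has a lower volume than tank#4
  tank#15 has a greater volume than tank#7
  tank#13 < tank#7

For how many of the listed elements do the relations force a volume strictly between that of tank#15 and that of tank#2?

Chaining upward from tank#2 reaches: tank#4, tank#11, tank#7, tank#10, tank#12, tank#3, tank#8.
Chaining downward from tank#15 reaches: tank#9, tank#13, tank#7.
Strictly between tank#2 and tank#15 are those in both lists: tank#7 — 1 element.

1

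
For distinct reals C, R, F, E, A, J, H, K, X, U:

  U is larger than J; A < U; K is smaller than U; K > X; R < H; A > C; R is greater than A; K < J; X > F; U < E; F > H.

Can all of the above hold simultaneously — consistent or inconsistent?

The single ordering C < A < R < H < F < X < K < J < U < E satisfies every listed relation, so no contradiction arises.

consistent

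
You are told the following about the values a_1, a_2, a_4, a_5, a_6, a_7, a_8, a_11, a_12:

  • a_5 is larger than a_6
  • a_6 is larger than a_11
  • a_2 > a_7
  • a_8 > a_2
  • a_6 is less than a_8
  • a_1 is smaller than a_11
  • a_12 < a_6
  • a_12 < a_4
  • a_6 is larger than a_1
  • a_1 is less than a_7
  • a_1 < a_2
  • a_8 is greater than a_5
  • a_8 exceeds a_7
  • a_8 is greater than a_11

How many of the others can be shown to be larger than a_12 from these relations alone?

4

From a_12 the given relations immediately reach a_4, a_6.
From those, a_5, a_8 — 4 in total.
Nothing else is reachable above a_12; 4 in all.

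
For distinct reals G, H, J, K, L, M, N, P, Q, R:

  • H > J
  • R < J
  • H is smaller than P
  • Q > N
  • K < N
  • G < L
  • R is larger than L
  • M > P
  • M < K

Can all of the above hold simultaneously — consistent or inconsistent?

Every relation is compatible with G < L < R < J < H < P < M < K < N < Q; the set is consistent.

consistent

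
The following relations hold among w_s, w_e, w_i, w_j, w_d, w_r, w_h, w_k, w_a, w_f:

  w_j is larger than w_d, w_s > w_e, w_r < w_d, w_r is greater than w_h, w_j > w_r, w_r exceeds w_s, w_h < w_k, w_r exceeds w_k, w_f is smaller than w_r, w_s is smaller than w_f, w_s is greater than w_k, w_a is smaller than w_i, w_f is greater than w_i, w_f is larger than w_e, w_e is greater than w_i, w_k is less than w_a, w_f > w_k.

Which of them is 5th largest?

The consecutive relations fix a unique order: w_h < w_k < w_a < w_i < w_e < w_s < w_f < w_r < w_d < w_j.
The 5th largest is w_s.

w_s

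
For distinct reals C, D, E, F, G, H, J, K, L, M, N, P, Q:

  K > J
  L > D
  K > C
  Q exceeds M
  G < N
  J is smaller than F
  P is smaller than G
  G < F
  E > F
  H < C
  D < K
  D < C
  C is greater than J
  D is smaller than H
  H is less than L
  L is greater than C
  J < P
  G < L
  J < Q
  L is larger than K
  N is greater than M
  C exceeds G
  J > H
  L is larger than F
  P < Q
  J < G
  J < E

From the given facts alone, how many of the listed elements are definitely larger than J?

9

Directly above J: P, G, F, E, C, K, Q.
One step further: L, N (9 so far).
Nothing else is reachable above J; 9 in all.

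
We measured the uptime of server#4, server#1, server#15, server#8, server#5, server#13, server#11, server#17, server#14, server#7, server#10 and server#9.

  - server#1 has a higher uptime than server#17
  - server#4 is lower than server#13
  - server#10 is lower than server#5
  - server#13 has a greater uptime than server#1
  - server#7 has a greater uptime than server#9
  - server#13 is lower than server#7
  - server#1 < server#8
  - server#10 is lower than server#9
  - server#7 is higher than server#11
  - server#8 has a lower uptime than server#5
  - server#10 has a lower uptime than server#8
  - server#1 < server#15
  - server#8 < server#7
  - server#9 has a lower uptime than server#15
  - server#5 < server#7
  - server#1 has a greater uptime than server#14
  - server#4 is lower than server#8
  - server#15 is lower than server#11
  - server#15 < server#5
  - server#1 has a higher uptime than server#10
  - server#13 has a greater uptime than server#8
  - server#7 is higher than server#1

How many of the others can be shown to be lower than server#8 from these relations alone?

5

The elements the relations force below server#8 are server#14, server#10, server#4, server#17, server#1 — no chain reaches any other.
That is 5.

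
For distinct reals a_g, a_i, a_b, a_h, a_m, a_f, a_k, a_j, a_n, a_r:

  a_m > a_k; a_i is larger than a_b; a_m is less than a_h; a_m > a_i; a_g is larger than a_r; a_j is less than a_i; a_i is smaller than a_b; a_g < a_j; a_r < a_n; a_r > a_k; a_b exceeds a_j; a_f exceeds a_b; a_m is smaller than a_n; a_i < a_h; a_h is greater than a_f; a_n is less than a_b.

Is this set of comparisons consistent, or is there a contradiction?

Chaining the given relations yields a_i < a_m < a_n < a_b, so a_i < a_b. But one relation states a_b < a_i. These cannot both hold.

inconsistent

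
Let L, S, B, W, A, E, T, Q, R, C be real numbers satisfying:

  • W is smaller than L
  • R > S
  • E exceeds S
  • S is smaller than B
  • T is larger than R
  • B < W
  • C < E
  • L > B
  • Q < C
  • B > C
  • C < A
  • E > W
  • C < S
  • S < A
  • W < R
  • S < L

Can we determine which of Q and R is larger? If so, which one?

R

Q < C < S < B < W < R, by transitivity through C, S, B, W.
So R is larger.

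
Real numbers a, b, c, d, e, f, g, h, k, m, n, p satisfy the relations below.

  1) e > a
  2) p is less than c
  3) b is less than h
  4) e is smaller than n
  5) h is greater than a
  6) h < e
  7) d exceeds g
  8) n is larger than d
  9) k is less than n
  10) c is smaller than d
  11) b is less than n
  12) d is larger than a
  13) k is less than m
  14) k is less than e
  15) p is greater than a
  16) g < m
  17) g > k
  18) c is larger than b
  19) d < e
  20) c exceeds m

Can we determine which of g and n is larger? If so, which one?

n

Chaining the given relations: g < m < c < d < e < n.
So n is larger.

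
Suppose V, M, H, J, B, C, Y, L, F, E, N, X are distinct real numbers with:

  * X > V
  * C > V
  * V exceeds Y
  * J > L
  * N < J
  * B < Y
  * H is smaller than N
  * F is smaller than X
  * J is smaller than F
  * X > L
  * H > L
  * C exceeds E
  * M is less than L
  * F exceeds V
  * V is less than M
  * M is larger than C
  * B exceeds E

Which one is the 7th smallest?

L

Piecing the relations together gives one ordering: E < B < Y < V < C < M < L < H < N < J < F < X.
Counting 7 from the smallest end gives L.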